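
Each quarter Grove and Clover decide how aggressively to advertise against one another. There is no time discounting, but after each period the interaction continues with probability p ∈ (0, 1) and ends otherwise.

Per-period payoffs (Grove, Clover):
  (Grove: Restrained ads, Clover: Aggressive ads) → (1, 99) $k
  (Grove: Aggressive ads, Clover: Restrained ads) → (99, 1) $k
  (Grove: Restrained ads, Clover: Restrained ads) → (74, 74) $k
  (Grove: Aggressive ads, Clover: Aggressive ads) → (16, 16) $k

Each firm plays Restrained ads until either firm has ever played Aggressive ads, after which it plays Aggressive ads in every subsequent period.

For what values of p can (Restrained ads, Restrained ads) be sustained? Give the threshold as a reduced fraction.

With no time discounting, the continuation probability p plays the role of the discount factor.
Grim-trigger IC: 74/(1−p) ≥ 99 + 16p/(1−p) ⇒ p ≥ (99−74)/(99−16) = 25/83.

25/83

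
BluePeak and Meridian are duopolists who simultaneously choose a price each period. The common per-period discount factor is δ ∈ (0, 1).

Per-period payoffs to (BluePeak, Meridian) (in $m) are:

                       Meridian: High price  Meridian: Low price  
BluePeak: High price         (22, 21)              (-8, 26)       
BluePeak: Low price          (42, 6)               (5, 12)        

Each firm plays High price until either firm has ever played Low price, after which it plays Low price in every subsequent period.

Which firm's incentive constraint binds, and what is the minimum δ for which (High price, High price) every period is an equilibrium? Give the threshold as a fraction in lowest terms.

BluePeak; δ ≥ 20/37

BluePeak's threshold: (42−22)/(42−5) = 20/37.
Meridian's threshold: (26−21)/(26−12) = 5/14.
20/37 > 5/14, so BluePeak binds and δ* = 20/37.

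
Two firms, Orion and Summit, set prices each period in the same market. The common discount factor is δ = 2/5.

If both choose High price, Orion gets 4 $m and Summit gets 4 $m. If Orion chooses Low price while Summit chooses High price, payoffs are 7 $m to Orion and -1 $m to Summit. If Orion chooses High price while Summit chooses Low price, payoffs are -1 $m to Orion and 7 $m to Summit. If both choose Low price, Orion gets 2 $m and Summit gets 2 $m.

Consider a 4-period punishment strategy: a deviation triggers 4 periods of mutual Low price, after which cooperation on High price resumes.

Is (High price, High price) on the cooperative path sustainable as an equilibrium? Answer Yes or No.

A one-shot deviation gives 7 now, then 2 for 4 periods, then back to 4.
Gain from deviating: (7−4) today; loss: (4−2) in each of the next 4 periods.
No-deviation condition: (4−2)(δ+…+δ^4) ≥ 7−4, i.e. δ+…+δ^4 ≥ 3/2.
At δ = 2/5: δ+…+δ^4 = 0.6496 < 1.5000.
So cooperation is not sustainable.

No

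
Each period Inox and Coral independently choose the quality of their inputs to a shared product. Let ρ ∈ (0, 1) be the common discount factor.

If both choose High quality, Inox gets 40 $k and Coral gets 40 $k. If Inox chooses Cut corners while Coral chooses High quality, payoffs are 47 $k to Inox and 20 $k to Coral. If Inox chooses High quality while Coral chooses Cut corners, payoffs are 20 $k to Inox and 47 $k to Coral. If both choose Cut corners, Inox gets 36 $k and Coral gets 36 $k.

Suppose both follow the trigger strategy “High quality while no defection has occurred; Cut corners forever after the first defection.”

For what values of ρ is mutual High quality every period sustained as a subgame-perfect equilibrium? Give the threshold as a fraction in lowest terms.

Under grim trigger the critical discount factor is (T−C)/(T−P) with T = 47, C = 40, P = 36.
ρ* = (47−40)/(47−36) = 7/11.

7/11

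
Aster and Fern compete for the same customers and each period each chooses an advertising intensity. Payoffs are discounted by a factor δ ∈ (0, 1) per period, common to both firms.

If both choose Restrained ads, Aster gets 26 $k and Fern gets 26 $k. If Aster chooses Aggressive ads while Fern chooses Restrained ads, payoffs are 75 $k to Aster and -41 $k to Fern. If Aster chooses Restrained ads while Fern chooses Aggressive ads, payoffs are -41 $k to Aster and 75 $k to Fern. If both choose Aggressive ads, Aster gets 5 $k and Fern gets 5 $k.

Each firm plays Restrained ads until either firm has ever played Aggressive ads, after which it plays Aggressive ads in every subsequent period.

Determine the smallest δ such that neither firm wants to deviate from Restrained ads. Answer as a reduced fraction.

7/10

26/(1−δ) ≥ 75 + 5δ/(1−δ)
26 ≥ 75 − 70δ
δ ≥ 49/70 = 7/10.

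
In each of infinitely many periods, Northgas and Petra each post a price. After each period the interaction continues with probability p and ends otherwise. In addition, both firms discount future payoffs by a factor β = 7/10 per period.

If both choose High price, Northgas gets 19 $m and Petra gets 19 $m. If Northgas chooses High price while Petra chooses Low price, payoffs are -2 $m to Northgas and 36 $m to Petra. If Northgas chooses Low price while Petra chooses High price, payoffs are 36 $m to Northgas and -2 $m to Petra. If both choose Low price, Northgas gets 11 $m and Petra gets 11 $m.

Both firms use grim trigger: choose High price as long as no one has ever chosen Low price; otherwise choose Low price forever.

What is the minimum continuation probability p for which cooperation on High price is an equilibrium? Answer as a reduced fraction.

With continuation probability p and discount β, the effective per-period discount factor is βp.
Grim-trigger IC: βp ≥ (36−19)/(36−11) = 17/25.
So p ≥ (17/25)/(7/10) = 34/35.

34/35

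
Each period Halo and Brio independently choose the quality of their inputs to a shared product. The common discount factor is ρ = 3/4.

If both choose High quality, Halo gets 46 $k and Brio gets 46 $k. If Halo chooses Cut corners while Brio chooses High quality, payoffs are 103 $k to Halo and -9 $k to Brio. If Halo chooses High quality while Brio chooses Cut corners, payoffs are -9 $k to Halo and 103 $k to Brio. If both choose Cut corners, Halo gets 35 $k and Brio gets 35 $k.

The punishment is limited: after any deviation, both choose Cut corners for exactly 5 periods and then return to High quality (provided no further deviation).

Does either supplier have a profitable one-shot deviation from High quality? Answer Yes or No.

A one-shot deviation gives 103 now, then 35 for 5 periods, then back to 46.
Gain from deviating: (103−46) today; loss: (46−35) in each of the next 5 periods.
No-deviation condition: (46−35)(ρ+…+ρ^5) ≥ 103−46, i.e. ρ+…+ρ^5 ≥ 57/11.
At ρ = 3/4: ρ+…+ρ^5 = 2.2881 < 5.1818.
So cooperation is not sustainable.

Yes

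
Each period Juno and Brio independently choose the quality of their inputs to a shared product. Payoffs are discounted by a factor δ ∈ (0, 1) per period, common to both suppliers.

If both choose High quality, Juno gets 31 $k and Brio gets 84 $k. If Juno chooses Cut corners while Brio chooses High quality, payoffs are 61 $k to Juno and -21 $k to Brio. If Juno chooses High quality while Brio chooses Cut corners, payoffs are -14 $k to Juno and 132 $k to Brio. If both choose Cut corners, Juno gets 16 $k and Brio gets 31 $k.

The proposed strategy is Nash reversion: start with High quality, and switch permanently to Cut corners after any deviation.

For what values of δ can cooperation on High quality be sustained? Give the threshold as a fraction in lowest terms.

Juno's threshold: (61−31)/(61−16) = 2/3.
Brio's threshold: (132−84)/(132−31) = 48/101.
2/3 > 48/101, so Juno binds and δ* = 2/3.

2/3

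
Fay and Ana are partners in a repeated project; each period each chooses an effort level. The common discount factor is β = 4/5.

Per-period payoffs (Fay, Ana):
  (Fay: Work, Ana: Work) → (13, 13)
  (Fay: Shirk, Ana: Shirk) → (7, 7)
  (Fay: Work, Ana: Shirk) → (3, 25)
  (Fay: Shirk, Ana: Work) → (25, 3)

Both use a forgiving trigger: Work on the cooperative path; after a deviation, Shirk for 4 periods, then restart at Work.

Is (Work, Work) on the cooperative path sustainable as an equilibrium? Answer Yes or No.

Yes

IC: β+…+β^4 ≥ (25−13)/(13−7) = 2.
At β = 4/5: partial sum = 2.3616 ≥ 2.0000. Cooperation sustainable.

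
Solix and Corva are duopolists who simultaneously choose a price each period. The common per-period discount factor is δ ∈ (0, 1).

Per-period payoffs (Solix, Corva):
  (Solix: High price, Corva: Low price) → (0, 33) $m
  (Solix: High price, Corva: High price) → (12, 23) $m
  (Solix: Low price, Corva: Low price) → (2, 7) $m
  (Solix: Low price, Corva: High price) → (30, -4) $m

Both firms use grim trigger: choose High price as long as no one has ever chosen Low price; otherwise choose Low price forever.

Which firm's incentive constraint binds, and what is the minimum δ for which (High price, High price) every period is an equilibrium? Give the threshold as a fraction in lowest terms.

Solix; δ ≥ 9/14

Solix: cooperation gives 12 each period; deviation gives 30 once then 2 forever.
  12/(1−δ) ≥ 30 + 2δ/(1−δ) ⇒ δ ≥ 18/28 = 9/14.
Corva: cooperation gives 23 each period; deviation gives 33 once then 7 forever.
  δ ≥ 10/26 = 5/13.
Both must hold, so the binding constraint is Solix's: δ ≥ 9/14.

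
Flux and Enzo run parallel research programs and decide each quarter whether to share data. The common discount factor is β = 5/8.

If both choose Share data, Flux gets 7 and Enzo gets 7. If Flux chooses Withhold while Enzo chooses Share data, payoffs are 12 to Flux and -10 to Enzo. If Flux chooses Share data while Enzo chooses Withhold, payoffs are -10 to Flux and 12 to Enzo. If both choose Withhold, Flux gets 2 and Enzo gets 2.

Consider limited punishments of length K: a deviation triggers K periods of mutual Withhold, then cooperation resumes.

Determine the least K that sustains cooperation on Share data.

IC: β(1−β^K)/(1−β) ≥ (12−7)/(7−2) = 1.
With β = 5/8: need 1 − β^K ≥ 1·(1−5/8)/(5/8), i.e. β^K ≤ 0.4000.
Since (5/8)^1 = 0.6250 and (5/8)^2 = 0.3906, the smallest such K is 2.

2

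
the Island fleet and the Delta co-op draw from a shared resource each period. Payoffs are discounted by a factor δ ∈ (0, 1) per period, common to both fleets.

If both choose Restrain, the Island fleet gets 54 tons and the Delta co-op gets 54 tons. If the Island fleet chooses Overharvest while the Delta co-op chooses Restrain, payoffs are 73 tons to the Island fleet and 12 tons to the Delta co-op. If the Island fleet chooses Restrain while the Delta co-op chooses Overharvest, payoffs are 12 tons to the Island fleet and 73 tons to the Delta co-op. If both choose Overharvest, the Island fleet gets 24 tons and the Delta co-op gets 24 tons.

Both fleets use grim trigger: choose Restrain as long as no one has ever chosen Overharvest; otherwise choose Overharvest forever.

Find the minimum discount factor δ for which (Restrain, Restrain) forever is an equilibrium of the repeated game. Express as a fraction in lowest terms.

54/(1−δ) ≥ 73 + 24δ/(1−δ)
54 ≥ 73 − 49δ
δ ≥ 19/49.

19/49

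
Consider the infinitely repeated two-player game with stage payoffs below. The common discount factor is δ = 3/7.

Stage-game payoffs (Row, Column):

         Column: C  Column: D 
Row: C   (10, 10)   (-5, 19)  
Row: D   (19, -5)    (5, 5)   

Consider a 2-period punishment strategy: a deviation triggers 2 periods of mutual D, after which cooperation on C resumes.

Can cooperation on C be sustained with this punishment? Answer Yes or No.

Comparing payoff streams over the 3 periods until play realigns: cooperate → 10(1+δ+…+δ^2); deviate → 19 + 5(δ+…+δ^2).
Cooperation is sustained iff (10−5)(δ+…+δ^2) ≥ 19−10.
δ+…+δ^2 = 3/7·(1−(3/7)^2)/(1−3/7) = 0.6122, and (19−10)/(10−5) = 1.8000.
0.6122 < 1.8000, so cooperation is not sustainable.

No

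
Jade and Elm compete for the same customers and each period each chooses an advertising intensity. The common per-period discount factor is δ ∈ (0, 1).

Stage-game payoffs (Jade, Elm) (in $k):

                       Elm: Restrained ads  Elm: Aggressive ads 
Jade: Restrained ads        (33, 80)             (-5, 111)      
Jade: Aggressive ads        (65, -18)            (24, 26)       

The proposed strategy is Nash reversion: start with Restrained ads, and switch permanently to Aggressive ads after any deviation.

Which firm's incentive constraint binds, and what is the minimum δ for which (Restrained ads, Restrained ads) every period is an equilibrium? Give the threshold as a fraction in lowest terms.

Jade; δ ≥ 32/41

Jade: cooperation gives 33 each period; deviation gives 65 once then 24 forever.
  33/(1−δ) ≥ 65 + 24δ/(1−δ) ⇒ δ ≥ 32/41.
Elm: cooperation gives 80 each period; deviation gives 111 once then 26 forever.
  δ ≥ 31/85.
Both must hold, so the binding constraint is Jade's: δ ≥ 32/41.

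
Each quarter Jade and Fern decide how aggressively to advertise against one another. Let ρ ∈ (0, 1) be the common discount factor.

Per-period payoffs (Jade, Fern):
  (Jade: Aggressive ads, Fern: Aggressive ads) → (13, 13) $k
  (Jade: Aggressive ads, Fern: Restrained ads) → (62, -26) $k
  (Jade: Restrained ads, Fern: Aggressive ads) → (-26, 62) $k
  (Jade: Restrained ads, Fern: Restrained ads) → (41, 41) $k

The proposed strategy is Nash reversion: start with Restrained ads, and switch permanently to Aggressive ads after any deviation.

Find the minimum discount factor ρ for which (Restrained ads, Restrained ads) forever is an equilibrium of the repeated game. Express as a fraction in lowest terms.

3/7

One-period gain from deviating is 62 − 41 = 21. The loss is 41 − 13 = 28 in every subsequent period, with present value 28·ρ/(1−ρ).
Deviation is unprofitable when 28·ρ/(1−ρ) ≥ 21, i.e. ρ/(1−ρ) ≥ 3/4.
Equivalently ρ ≥ 21/(21+28) = 3/7.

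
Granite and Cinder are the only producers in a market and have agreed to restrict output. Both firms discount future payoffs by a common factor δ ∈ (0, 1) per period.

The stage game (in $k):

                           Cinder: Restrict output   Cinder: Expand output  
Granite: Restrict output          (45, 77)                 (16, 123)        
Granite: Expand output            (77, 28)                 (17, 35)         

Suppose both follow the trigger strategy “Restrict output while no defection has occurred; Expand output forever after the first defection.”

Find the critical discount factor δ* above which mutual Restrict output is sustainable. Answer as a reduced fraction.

8/15

For Granite: deviation gain 77−45 = 32, per-period punishment loss 45−17 = 28. IC gives δ ≥ 32/60 = 8/15.
For Cinder: gain 46, loss 42 per period, so δ ≥ 46/88 = 23/44.
The tighter constraint is Granite's, so cooperation needs δ ≥ 8/15.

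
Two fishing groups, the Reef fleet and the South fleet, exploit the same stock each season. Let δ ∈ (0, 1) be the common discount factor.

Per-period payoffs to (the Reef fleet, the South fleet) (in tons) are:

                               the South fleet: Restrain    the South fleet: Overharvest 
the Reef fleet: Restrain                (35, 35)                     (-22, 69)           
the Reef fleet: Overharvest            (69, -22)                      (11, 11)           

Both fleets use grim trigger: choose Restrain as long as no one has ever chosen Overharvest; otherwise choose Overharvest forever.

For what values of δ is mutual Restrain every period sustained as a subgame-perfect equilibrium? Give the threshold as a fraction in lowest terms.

Under grim trigger the critical discount factor is (T−C)/(T−P) with T = 69, C = 35, P = 11.
δ* = (69−35)/(69−11) = 34/58 = 17/29.

17/29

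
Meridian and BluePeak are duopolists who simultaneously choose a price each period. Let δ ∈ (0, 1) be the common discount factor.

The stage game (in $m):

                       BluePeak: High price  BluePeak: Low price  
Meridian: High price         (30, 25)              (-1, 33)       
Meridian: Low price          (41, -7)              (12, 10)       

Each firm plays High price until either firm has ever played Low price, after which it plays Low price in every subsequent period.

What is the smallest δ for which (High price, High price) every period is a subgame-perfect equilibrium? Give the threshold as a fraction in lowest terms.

11/29

Meridian: cooperation gives 30 each period; deviation gives 41 once then 12 forever.
  30/(1−δ) ≥ 41 + 12δ/(1−δ) ⇒ δ ≥ 11/29.
BluePeak: cooperation gives 25 each period; deviation gives 33 once then 10 forever.
  δ ≥ 8/23.
Both must hold, so the binding constraint is Meridian's: δ ≥ 11/29.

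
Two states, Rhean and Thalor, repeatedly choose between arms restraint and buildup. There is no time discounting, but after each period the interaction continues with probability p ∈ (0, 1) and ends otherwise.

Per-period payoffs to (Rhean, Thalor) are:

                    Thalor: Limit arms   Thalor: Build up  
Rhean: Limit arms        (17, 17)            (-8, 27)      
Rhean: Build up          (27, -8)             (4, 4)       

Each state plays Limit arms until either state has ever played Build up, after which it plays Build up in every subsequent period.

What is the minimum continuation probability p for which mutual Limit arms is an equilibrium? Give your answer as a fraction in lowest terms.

10/23

Expected cooperation value is 17 + p·17 + p²·17 + … = 17/(1−p); deviation gives 27 + p·4/(1−p).
17 ≥ 27(1−p) + 4p ⇒ 23p ≥ 10 ⇒ p ≥ 10/23.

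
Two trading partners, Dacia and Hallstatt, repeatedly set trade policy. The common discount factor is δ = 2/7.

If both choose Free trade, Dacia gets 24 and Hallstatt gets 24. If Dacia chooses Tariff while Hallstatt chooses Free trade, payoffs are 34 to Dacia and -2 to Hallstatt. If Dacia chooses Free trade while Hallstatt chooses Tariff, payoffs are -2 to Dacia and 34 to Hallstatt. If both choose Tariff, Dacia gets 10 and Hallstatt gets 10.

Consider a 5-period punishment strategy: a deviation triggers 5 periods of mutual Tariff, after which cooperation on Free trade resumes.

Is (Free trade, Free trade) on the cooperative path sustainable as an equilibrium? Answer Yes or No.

No

Comparing payoff streams over the 6 periods until play realigns: cooperate → 24(1+δ+…+δ^5); deviate → 34 + 10(δ+…+δ^5).
Cooperation is sustained iff (24−10)(δ+…+δ^5) ≥ 34−24.
δ+…+δ^5 = 2/7·(1−(2/7)^5)/(1−2/7) = 0.3992, and (34−24)/(24−10) = 0.7143.
0.3992 < 0.7143, so cooperation is not sustainable.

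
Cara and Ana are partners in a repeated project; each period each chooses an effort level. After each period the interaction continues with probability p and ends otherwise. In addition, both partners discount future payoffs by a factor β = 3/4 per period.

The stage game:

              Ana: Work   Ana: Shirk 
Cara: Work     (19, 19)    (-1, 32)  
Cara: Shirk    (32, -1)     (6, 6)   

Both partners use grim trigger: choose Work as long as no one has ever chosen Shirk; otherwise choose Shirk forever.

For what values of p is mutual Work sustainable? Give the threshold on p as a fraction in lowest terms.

Expected continuation weight on next period's payoff is β·p = 3/4·p, which plays the role of the discount factor.
Cooperation requires 3/4·p ≥ (32−19)/(32−6) = 1/2, hence p ≥ 2/3.

2/3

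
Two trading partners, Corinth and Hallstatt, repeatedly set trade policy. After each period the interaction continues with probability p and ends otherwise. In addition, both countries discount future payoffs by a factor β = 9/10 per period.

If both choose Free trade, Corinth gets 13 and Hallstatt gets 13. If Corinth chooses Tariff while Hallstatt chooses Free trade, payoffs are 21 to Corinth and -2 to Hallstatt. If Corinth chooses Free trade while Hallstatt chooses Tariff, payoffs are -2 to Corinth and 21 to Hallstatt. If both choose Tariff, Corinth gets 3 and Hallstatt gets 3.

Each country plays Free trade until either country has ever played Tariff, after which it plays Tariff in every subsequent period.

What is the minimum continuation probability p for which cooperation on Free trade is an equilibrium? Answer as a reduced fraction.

40/81

With continuation probability p and discount β, the effective per-period discount factor is βp.
Grim-trigger IC: βp ≥ (21−13)/(21−3) = 4/9.
So p ≥ (4/9)/(9/10) = 40/81.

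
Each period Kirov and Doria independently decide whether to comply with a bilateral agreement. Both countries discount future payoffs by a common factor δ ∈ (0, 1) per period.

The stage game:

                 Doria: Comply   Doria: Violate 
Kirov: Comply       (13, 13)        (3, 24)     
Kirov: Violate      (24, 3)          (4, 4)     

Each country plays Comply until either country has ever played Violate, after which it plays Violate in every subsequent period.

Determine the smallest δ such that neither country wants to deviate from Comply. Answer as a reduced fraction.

11/20

One-period gain from deviating is 24 − 13 = 11. The loss is 13 − 4 = 9 in every subsequent period, with present value 9·δ/(1−δ).
Deviation is unprofitable when 9·δ/(1−δ) ≥ 11, i.e. δ/(1−δ) ≥ 11/9.
Equivalently δ ≥ 11/(11+9) = 11/20.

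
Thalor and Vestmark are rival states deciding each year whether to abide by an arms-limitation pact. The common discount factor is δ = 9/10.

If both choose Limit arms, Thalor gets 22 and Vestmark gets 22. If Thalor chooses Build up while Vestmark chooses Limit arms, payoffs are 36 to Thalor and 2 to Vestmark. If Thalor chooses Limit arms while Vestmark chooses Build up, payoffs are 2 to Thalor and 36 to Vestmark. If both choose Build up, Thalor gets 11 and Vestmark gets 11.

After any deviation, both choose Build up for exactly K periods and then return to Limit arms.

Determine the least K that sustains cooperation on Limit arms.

IC: δ(1−δ^K)/(1−δ) ≥ (36−22)/(22−11) = 14/11.
With δ = 9/10: need 1 − δ^K ≥ 14/11·(1−9/10)/(9/10), i.e. δ^K ≤ 0.8586.
Since (9/10)^1 = 0.9000 and (9/10)^2 = 0.8100, the smallest such K is 2.

2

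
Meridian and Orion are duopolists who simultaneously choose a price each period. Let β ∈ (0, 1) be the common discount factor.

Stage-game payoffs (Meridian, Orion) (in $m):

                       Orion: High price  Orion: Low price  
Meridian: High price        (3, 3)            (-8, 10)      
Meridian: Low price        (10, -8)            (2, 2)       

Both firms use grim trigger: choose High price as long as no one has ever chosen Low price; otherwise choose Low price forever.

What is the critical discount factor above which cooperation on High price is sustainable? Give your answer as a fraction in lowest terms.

7/8

3/(1−β) ≥ 10 + 2β/(1−β)
3 ≥ 10 − 8β
β ≥ 7/8.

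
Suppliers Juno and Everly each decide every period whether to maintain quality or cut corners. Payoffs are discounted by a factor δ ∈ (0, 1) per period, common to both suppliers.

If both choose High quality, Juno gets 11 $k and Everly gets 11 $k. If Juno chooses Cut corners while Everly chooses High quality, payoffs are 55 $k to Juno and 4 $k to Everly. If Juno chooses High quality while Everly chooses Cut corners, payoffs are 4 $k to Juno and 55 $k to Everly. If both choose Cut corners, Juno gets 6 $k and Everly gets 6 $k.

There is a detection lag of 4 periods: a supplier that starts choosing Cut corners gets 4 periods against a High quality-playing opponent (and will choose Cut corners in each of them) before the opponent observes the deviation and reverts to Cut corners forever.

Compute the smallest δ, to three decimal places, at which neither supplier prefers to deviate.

The best deviation is to choose Cut corners for all 4 undetected periods, earning 55 each, then 6 forever once detected.
Deviation value: 55(1−δ^4)/(1−δ) + 6δ^4/(1−δ); cooperation value: 11/(1−δ).
IC: 11 ≥ 55(1−δ^4) + 6δ^4 = 55 − 49δ^4.
So δ^4 ≥ 44/49, giving δ ≥ (44/49)^(1/4) ≈ 0.973.

0.973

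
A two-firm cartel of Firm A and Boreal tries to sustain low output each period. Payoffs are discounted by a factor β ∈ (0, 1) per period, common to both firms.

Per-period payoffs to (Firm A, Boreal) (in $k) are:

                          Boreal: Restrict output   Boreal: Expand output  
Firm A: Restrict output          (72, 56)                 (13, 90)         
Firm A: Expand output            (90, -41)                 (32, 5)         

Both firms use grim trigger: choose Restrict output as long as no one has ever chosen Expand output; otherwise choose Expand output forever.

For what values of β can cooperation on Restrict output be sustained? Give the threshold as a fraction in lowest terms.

2/5

Firm A's threshold: (90−72)/(90−32) = 9/29.
Boreal's threshold: (90−56)/(90−5) = 2/5.
9/29 < 2/5, so Boreal binds and β* = 2/5.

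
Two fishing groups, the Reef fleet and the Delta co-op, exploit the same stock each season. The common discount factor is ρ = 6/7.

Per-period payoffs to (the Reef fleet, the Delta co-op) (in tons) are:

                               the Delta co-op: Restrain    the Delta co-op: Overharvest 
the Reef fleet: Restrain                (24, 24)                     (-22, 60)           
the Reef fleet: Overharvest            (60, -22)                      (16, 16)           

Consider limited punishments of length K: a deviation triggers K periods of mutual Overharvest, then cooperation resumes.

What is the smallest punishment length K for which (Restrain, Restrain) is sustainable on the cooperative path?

9

IC: ρ(1−ρ^K)/(1−ρ) ≥ (60−24)/(24−16) = 9/2.
With ρ = 6/7: need 1 − ρ^K ≥ 9/2·(1−6/7)/(6/7), i.e. ρ^K ≤ 0.2500.
Since (6/7)^8 = 0.2914 and (6/7)^9 = 0.2497, the smallest such K is 9.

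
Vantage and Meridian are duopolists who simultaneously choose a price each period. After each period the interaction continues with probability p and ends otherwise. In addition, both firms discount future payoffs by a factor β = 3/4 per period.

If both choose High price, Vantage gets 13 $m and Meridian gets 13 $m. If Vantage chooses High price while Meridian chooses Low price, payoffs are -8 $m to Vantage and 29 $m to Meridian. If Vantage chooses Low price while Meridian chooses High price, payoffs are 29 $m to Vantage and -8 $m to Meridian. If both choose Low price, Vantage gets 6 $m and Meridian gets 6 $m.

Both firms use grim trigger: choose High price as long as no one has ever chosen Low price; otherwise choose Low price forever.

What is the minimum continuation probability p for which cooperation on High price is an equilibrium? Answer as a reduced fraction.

With continuation probability p and discount β, the effective per-period discount factor is βp.
Grim-trigger IC: βp ≥ (29−13)/(29−6) = 16/23.
So p ≥ (16/23)/(3/4) = 64/69.

64/69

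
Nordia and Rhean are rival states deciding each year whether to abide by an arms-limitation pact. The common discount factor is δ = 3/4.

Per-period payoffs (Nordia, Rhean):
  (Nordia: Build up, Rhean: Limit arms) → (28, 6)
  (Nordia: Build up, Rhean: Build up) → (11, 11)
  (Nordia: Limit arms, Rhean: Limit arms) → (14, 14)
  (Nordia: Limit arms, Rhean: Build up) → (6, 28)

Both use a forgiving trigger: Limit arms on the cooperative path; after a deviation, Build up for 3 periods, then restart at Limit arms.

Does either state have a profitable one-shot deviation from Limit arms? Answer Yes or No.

IC: δ+…+δ^3 ≥ (28−14)/(14−11) = 14/3.
At δ = 3/4: partial sum = 1.7344 < 4.6667. Cooperation not sustainable.

Yes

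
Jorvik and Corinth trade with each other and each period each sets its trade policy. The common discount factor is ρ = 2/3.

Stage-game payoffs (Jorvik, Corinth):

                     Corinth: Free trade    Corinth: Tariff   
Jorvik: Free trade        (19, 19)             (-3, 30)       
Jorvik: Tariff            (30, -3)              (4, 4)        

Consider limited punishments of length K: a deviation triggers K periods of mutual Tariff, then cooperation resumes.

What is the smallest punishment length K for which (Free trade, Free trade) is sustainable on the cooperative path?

No profitable deviation requires (19−4)(ρ+…+ρ^K) ≥ 30−19, i.e. ρ+…+ρ^K ≥ 11/15 ≈ 0.7333.
With ρ = 2/3, the partial sums are K=1: 0.6667, K=2: 1.1111.
K = 2 is the first length at which the sum reaches 0.7333.

2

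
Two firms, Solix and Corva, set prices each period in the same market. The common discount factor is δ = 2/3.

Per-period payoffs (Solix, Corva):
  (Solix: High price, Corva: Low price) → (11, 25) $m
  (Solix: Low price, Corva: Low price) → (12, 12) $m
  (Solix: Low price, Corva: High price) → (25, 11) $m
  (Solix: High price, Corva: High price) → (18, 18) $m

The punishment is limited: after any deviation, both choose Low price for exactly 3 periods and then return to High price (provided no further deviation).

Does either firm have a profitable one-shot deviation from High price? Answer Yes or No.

Comparing payoff streams over the 4 periods until play realigns: cooperate → 18(1+δ+…+δ^3); deviate → 25 + 12(δ+…+δ^3).
Cooperation is sustained iff (18−12)(δ+…+δ^3) ≥ 25−18.
δ+…+δ^3 = 2/3·(1−(2/3)^3)/(1−2/3) = 1.4074, and (25−18)/(18−12) = 1.1667.
1.4074 ≥ 1.1667, so cooperation is sustainable.

No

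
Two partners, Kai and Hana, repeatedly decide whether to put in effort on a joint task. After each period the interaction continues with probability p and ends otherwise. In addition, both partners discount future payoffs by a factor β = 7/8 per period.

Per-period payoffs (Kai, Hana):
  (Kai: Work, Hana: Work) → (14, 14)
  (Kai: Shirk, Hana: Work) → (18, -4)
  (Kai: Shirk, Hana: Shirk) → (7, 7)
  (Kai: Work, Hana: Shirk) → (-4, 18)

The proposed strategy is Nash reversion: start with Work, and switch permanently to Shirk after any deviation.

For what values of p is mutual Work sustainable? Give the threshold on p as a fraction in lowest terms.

With continuation probability p and discount β, the effective per-period discount factor is βp.
Grim-trigger IC: βp ≥ (18−14)/(18−7) = 4/11.
So p ≥ (4/11)/(7/8) = 32/77.

32/77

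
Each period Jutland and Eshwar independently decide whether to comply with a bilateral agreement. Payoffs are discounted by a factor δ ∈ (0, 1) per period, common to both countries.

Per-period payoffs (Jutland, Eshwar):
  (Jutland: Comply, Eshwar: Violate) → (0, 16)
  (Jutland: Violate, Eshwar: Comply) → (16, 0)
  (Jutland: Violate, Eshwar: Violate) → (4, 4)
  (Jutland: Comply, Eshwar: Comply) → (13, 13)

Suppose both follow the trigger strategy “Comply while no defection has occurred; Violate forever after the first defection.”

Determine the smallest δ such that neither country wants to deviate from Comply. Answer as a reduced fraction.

1/4

Cooperation forever yields 13 each period: 13/(1−δ).
Deviating yields 16 once, then 4 forever: 16 + 4δ/(1−δ).
No profitable deviation requires 13/(1−δ) ≥ 16 + 4δ/(1−δ).
Multiplying by (1−δ): 13 ≥ 16(1−δ) + 4δ = 16 − 12δ.
So 12δ ≥ 3, i.e. δ ≥ 3/12 = 1/4.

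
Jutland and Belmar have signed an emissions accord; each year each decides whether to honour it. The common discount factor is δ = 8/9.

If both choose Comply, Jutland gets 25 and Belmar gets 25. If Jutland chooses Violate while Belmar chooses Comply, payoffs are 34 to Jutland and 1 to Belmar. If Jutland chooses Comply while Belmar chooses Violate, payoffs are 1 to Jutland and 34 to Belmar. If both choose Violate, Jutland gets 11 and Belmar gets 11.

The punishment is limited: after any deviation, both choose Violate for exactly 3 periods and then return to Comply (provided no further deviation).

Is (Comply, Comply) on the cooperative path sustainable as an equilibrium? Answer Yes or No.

Yes

A one-shot deviation gives 34 now, then 11 for 3 periods, then back to 25.
Gain from deviating: (34−25) today; loss: (25−11) in each of the next 3 periods.
No-deviation condition: (25−11)(δ+…+δ^3) ≥ 34−25, i.e. δ+…+δ^3 ≥ 9/14.
At δ = 8/9: δ+…+δ^3 = 2.3813 ≥ 0.6429.
So cooperation is sustainable.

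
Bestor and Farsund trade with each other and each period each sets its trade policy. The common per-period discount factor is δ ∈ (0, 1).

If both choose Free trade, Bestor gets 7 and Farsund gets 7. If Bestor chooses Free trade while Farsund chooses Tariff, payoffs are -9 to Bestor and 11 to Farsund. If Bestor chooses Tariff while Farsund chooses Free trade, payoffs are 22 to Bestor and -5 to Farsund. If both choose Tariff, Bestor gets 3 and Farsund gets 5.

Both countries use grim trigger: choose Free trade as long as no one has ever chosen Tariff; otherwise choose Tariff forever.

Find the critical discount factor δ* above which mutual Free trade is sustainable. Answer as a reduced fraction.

15/19

Bestor: cooperation gives 7 each period; deviation gives 22 once then 3 forever.
  7/(1−δ) ≥ 22 + 3δ/(1−δ) ⇒ δ ≥ 15/19.
Farsund: cooperation gives 7 each period; deviation gives 11 once then 5 forever.
  δ ≥ 4/6 = 2/3.
Both must hold, so the binding constraint is Bestor's: δ ≥ 15/19.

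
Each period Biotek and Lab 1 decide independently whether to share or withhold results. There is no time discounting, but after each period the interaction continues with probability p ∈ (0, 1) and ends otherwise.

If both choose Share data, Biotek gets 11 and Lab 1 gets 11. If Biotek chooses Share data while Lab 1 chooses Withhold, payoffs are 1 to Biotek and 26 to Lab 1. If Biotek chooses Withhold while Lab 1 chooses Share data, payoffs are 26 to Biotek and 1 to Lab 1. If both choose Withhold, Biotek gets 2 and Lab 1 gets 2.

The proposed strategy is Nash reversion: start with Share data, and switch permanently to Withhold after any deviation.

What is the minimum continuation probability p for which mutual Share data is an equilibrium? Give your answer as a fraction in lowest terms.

5/8

Expected cooperation value is 11 + p·11 + p²·11 + … = 11/(1−p); deviation gives 26 + p·2/(1−p).
11 ≥ 26(1−p) + 2p ⇒ 24p ≥ 15 ⇒ p ≥ 15/24 = 5/8.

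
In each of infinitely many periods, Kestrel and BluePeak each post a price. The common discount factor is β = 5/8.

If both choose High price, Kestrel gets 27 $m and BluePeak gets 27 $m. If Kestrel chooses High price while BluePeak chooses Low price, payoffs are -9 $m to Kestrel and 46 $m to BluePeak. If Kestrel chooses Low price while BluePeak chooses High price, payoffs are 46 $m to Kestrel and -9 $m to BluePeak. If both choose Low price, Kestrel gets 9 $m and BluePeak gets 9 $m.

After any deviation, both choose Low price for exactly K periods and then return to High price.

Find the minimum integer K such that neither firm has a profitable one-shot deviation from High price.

3

IC: β(1−β^K)/(1−β) ≥ (46−27)/(27−9) = 19/18.
With β = 5/8: need 1 − β^K ≥ 19/18·(1−5/8)/(5/8), i.e. β^K ≤ 0.3667.
Since (5/8)^2 = 0.3906 and (5/8)^3 = 0.2441, the smallest such K is 3.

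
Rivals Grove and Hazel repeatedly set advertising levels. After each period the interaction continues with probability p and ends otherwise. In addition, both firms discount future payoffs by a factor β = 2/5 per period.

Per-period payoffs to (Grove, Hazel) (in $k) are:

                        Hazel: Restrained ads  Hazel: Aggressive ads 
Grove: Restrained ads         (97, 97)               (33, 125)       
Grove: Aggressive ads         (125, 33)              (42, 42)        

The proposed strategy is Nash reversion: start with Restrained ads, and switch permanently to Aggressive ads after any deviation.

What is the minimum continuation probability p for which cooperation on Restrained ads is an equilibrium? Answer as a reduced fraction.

70/83

Expected continuation weight on next period's payoff is β·p = 2/5·p, which plays the role of the discount factor.
Cooperation requires 2/5·p ≥ (125−97)/(125−42) = 28/83, hence p ≥ 70/83.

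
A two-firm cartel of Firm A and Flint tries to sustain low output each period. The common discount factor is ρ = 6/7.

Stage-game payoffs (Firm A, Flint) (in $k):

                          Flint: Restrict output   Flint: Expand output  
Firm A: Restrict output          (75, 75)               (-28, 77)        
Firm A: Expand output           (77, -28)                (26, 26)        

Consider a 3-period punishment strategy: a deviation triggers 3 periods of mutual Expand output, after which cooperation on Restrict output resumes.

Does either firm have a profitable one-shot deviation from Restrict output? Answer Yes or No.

A one-shot deviation gives 77 now, then 26 for 3 periods, then back to 75.
Gain from deviating: (77−75) today; loss: (75−26) in each of the next 3 periods.
No-deviation condition: (75−26)(ρ+…+ρ^3) ≥ 77−75, i.e. ρ+…+ρ^3 ≥ 2/49.
At ρ = 6/7: ρ+…+ρ^3 = 2.2216 ≥ 0.0408.
So cooperation is sustainable.

No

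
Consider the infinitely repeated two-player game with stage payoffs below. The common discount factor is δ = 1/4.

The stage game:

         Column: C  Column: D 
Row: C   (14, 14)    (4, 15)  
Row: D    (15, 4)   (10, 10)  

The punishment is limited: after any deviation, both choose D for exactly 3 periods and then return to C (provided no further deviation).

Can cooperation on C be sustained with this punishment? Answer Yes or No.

Yes

Comparing payoff streams over the 4 periods until play realigns: cooperate → 14(1+δ+…+δ^3); deviate → 15 + 10(δ+…+δ^3).
Cooperation is sustained iff (14−10)(δ+…+δ^3) ≥ 15−14.
δ+…+δ^3 = 1/4·(1−(1/4)^3)/(1−1/4) = 0.3281, and (15−14)/(14−10) = 0.2500.
0.3281 ≥ 0.2500, so cooperation is sustainable.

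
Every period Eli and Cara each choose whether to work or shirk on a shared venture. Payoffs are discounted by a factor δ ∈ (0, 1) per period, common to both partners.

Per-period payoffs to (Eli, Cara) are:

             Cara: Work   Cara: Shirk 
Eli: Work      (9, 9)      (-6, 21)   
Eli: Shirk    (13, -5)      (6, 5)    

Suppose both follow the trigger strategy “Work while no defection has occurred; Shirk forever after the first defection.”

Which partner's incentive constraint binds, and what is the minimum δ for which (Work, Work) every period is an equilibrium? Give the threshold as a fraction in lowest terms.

For Eli: deviation gain 13−9 = 4, per-period punishment loss 9−6 = 3. IC gives δ ≥ 4/7.
For Cara: gain 12, loss 4 per period, so δ ≥ 12/16 = 3/4.
The tighter constraint is Cara's, so cooperation needs δ ≥ 3/4.

Cara; δ ≥ 3/4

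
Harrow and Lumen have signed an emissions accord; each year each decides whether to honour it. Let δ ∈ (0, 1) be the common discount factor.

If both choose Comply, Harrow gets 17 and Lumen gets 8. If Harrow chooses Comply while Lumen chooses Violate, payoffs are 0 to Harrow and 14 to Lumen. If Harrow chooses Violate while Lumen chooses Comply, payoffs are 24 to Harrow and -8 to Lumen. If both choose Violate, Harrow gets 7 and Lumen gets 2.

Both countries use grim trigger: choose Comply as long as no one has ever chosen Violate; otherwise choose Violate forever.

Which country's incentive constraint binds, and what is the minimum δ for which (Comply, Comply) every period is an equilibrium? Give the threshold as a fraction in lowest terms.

Lumen; δ ≥ 1/2

Harrow's threshold: (24−17)/(24−7) = 7/17.
Lumen's threshold: (14−8)/(14−2) = 1/2.
7/17 < 1/2, so Lumen binds and δ* = 1/2.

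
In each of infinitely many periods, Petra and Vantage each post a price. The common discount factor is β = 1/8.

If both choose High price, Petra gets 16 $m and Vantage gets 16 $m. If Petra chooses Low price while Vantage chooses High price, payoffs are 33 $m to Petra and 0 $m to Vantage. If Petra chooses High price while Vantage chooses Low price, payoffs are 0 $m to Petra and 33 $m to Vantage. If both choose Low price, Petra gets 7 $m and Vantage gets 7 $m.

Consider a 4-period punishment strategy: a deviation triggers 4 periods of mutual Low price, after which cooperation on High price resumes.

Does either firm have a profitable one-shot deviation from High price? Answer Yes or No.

Yes

IC: β+…+β^4 ≥ (33−16)/(16−7) = 17/9.
At β = 1/8: partial sum = 0.1428 < 1.8889. Cooperation not sustainable.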